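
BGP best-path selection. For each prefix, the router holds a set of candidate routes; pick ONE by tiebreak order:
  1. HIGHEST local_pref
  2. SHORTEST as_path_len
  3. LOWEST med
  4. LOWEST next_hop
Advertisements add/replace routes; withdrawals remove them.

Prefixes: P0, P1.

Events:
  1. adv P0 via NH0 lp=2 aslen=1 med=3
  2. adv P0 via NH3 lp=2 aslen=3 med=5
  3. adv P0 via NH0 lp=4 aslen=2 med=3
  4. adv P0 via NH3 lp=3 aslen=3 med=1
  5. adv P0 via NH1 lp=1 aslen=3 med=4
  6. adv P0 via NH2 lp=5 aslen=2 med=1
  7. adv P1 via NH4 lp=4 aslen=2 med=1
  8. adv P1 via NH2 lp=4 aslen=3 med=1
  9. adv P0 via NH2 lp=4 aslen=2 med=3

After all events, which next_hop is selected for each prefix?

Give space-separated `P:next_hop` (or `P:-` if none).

Answer: P0:NH0 P1:NH4

Derivation:
Op 1: best P0=NH0 P1=-
Op 2: best P0=NH0 P1=-
Op 3: best P0=NH0 P1=-
Op 4: best P0=NH0 P1=-
Op 5: best P0=NH0 P1=-
Op 6: best P0=NH2 P1=-
Op 7: best P0=NH2 P1=NH4
Op 8: best P0=NH2 P1=NH4
Op 9: best P0=NH0 P1=NH4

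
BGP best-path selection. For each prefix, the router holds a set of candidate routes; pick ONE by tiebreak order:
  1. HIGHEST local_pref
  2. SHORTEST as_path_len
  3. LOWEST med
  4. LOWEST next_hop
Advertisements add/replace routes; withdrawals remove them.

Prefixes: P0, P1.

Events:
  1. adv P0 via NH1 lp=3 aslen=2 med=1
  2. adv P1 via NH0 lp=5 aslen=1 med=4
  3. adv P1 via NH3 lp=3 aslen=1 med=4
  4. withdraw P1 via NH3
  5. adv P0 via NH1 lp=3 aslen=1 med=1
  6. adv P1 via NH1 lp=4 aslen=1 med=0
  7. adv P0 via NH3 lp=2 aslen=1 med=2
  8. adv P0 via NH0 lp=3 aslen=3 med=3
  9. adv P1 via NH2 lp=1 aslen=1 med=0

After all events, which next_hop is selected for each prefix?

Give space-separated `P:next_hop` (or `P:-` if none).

Op 1: best P0=NH1 P1=-
Op 2: best P0=NH1 P1=NH0
Op 3: best P0=NH1 P1=NH0
Op 4: best P0=NH1 P1=NH0
Op 5: best P0=NH1 P1=NH0
Op 6: best P0=NH1 P1=NH0
Op 7: best P0=NH1 P1=NH0
Op 8: best P0=NH1 P1=NH0
Op 9: best P0=NH1 P1=NH0

Answer: P0:NH1 P1:NH0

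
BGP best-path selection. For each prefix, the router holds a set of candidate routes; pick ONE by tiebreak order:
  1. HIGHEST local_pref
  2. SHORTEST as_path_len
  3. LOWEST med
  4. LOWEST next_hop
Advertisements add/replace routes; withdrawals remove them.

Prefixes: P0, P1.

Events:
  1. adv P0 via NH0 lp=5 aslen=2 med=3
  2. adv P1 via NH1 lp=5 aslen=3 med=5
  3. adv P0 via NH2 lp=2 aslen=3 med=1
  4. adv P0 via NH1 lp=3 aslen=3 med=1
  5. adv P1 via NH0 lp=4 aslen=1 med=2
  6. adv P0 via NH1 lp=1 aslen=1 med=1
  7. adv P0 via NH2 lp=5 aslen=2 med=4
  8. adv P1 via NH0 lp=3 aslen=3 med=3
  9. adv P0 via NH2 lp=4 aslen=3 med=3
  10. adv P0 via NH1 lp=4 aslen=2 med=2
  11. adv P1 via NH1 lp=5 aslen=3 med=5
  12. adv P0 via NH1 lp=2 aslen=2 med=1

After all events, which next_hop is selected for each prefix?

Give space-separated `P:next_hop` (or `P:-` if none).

Answer: P0:NH0 P1:NH1

Derivation:
Op 1: best P0=NH0 P1=-
Op 2: best P0=NH0 P1=NH1
Op 3: best P0=NH0 P1=NH1
Op 4: best P0=NH0 P1=NH1
Op 5: best P0=NH0 P1=NH1
Op 6: best P0=NH0 P1=NH1
Op 7: best P0=NH0 P1=NH1
Op 8: best P0=NH0 P1=NH1
Op 9: best P0=NH0 P1=NH1
Op 10: best P0=NH0 P1=NH1
Op 11: best P0=NH0 P1=NH1
Op 12: best P0=NH0 P1=NH1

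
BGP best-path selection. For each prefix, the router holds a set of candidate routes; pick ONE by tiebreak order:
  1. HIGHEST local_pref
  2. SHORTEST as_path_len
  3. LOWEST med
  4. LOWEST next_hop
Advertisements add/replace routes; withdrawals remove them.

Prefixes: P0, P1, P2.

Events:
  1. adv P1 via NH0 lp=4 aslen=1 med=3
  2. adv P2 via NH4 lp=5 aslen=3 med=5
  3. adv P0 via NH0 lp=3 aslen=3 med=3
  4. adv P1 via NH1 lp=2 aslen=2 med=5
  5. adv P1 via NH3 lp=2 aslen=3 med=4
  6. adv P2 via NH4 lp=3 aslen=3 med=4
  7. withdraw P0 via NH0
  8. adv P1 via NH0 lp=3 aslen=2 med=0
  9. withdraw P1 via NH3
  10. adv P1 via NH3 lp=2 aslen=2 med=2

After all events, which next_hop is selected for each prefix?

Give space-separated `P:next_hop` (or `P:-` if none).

Answer: P0:- P1:NH0 P2:NH4

Derivation:
Op 1: best P0=- P1=NH0 P2=-
Op 2: best P0=- P1=NH0 P2=NH4
Op 3: best P0=NH0 P1=NH0 P2=NH4
Op 4: best P0=NH0 P1=NH0 P2=NH4
Op 5: best P0=NH0 P1=NH0 P2=NH4
Op 6: best P0=NH0 P1=NH0 P2=NH4
Op 7: best P0=- P1=NH0 P2=NH4
Op 8: best P0=- P1=NH0 P2=NH4
Op 9: best P0=- P1=NH0 P2=NH4
Op 10: best P0=- P1=NH0 P2=NH4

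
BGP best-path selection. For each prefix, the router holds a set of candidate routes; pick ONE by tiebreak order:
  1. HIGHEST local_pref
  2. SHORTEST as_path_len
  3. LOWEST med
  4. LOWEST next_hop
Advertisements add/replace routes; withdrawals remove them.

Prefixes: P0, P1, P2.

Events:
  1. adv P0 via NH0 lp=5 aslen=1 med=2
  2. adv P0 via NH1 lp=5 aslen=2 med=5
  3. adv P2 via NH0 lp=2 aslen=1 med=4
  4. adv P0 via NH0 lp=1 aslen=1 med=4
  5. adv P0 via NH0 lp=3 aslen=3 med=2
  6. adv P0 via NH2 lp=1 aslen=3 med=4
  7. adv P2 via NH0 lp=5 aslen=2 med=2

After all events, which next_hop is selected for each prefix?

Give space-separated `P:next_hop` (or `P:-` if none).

Answer: P0:NH1 P1:- P2:NH0

Derivation:
Op 1: best P0=NH0 P1=- P2=-
Op 2: best P0=NH0 P1=- P2=-
Op 3: best P0=NH0 P1=- P2=NH0
Op 4: best P0=NH1 P1=- P2=NH0
Op 5: best P0=NH1 P1=- P2=NH0
Op 6: best P0=NH1 P1=- P2=NH0
Op 7: best P0=NH1 P1=- P2=NH0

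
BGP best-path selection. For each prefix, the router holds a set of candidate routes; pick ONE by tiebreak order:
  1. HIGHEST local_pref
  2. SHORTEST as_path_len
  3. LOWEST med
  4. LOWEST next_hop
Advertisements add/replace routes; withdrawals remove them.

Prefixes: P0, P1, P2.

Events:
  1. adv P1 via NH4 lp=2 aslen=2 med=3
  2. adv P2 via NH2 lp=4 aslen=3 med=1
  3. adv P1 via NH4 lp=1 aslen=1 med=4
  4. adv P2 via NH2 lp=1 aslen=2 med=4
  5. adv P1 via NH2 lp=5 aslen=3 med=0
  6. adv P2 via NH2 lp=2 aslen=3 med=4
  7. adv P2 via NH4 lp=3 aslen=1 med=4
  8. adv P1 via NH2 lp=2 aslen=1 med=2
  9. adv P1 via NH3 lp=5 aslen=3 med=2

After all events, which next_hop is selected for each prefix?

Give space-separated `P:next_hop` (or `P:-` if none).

Op 1: best P0=- P1=NH4 P2=-
Op 2: best P0=- P1=NH4 P2=NH2
Op 3: best P0=- P1=NH4 P2=NH2
Op 4: best P0=- P1=NH4 P2=NH2
Op 5: best P0=- P1=NH2 P2=NH2
Op 6: best P0=- P1=NH2 P2=NH2
Op 7: best P0=- P1=NH2 P2=NH4
Op 8: best P0=- P1=NH2 P2=NH4
Op 9: best P0=- P1=NH3 P2=NH4

Answer: P0:- P1:NH3 P2:NH4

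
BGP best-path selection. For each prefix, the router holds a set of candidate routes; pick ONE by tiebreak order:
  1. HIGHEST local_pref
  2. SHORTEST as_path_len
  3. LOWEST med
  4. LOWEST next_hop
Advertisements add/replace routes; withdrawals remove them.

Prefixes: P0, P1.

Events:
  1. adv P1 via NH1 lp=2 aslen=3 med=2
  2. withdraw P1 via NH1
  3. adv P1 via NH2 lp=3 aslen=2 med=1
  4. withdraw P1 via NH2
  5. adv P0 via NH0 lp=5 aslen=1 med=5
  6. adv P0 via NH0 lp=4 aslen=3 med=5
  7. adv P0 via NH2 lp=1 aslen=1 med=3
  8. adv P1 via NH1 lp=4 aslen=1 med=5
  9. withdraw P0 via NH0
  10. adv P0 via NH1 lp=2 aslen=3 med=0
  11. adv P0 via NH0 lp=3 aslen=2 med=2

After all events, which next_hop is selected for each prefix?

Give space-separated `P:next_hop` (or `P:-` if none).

Answer: P0:NH0 P1:NH1

Derivation:
Op 1: best P0=- P1=NH1
Op 2: best P0=- P1=-
Op 3: best P0=- P1=NH2
Op 4: best P0=- P1=-
Op 5: best P0=NH0 P1=-
Op 6: best P0=NH0 P1=-
Op 7: best P0=NH0 P1=-
Op 8: best P0=NH0 P1=NH1
Op 9: best P0=NH2 P1=NH1
Op 10: best P0=NH1 P1=NH1
Op 11: best P0=NH0 P1=NH1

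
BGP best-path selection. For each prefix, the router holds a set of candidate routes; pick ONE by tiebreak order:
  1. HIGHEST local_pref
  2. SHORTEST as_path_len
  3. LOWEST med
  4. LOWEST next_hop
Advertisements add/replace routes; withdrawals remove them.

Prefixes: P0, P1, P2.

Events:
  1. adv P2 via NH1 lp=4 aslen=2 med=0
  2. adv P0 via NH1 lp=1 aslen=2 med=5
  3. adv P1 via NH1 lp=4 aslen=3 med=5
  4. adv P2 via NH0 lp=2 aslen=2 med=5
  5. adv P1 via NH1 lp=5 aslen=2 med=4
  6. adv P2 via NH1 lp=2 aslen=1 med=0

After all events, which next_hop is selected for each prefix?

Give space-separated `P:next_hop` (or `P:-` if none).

Op 1: best P0=- P1=- P2=NH1
Op 2: best P0=NH1 P1=- P2=NH1
Op 3: best P0=NH1 P1=NH1 P2=NH1
Op 4: best P0=NH1 P1=NH1 P2=NH1
Op 5: best P0=NH1 P1=NH1 P2=NH1
Op 6: best P0=NH1 P1=NH1 P2=NH1

Answer: P0:NH1 P1:NH1 P2:NH1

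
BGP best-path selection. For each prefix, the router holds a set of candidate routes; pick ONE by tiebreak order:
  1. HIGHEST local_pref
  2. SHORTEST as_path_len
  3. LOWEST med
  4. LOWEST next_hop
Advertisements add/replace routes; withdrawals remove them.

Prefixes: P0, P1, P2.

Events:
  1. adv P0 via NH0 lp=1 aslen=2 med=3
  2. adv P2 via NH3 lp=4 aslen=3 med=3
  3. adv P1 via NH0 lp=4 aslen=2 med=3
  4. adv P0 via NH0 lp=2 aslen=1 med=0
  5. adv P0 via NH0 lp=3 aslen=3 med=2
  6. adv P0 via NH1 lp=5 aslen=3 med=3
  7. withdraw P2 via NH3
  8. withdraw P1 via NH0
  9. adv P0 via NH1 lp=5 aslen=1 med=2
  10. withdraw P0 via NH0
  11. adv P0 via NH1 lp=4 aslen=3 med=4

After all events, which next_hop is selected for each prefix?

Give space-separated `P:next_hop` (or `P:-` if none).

Op 1: best P0=NH0 P1=- P2=-
Op 2: best P0=NH0 P1=- P2=NH3
Op 3: best P0=NH0 P1=NH0 P2=NH3
Op 4: best P0=NH0 P1=NH0 P2=NH3
Op 5: best P0=NH0 P1=NH0 P2=NH3
Op 6: best P0=NH1 P1=NH0 P2=NH3
Op 7: best P0=NH1 P1=NH0 P2=-
Op 8: best P0=NH1 P1=- P2=-
Op 9: best P0=NH1 P1=- P2=-
Op 10: best P0=NH1 P1=- P2=-
Op 11: best P0=NH1 P1=- P2=-

Answer: P0:NH1 P1:- P2:-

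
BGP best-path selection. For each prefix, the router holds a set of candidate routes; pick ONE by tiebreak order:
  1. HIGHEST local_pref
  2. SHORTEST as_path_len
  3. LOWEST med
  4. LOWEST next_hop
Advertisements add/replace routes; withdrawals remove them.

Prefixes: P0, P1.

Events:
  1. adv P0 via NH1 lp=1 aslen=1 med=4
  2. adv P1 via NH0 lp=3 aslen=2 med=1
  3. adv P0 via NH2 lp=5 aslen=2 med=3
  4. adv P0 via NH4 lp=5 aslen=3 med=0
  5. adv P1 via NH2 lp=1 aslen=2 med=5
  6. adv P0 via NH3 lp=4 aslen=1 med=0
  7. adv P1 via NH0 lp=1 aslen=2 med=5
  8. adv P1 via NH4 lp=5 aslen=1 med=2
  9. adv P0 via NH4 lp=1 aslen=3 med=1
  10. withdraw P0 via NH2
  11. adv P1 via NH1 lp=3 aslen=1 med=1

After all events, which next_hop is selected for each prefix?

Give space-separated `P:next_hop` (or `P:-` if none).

Answer: P0:NH3 P1:NH4

Derivation:
Op 1: best P0=NH1 P1=-
Op 2: best P0=NH1 P1=NH0
Op 3: best P0=NH2 P1=NH0
Op 4: best P0=NH2 P1=NH0
Op 5: best P0=NH2 P1=NH0
Op 6: best P0=NH2 P1=NH0
Op 7: best P0=NH2 P1=NH0
Op 8: best P0=NH2 P1=NH4
Op 9: best P0=NH2 P1=NH4
Op 10: best P0=NH3 P1=NH4
Op 11: best P0=NH3 P1=NH4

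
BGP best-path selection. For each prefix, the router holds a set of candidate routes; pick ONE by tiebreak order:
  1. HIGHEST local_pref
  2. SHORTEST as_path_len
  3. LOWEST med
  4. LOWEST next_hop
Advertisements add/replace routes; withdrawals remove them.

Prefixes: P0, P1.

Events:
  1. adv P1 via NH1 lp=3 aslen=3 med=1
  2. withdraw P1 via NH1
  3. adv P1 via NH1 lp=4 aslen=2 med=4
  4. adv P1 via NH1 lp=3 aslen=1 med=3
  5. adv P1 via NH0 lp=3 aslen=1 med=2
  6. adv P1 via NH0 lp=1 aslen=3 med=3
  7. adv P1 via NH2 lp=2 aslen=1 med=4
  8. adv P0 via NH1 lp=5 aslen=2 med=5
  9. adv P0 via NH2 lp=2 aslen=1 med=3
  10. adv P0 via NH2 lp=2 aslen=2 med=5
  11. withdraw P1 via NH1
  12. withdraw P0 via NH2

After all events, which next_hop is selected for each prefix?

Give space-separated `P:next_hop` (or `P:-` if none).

Op 1: best P0=- P1=NH1
Op 2: best P0=- P1=-
Op 3: best P0=- P1=NH1
Op 4: best P0=- P1=NH1
Op 5: best P0=- P1=NH0
Op 6: best P0=- P1=NH1
Op 7: best P0=- P1=NH1
Op 8: best P0=NH1 P1=NH1
Op 9: best P0=NH1 P1=NH1
Op 10: best P0=NH1 P1=NH1
Op 11: best P0=NH1 P1=NH2
Op 12: best P0=NH1 P1=NH2

Answer: P0:NH1 P1:NH2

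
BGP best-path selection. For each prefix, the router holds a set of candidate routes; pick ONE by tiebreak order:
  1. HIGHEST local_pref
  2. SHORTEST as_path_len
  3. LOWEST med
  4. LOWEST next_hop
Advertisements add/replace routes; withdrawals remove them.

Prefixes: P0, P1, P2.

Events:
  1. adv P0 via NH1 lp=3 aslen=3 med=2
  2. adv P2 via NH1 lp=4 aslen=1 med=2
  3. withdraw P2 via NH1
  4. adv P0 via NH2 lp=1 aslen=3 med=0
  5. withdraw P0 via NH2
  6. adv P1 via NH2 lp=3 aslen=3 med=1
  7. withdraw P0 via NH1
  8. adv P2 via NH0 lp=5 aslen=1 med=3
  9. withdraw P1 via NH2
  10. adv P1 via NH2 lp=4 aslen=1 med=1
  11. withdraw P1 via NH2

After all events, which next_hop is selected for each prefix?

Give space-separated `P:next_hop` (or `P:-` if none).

Op 1: best P0=NH1 P1=- P2=-
Op 2: best P0=NH1 P1=- P2=NH1
Op 3: best P0=NH1 P1=- P2=-
Op 4: best P0=NH1 P1=- P2=-
Op 5: best P0=NH1 P1=- P2=-
Op 6: best P0=NH1 P1=NH2 P2=-
Op 7: best P0=- P1=NH2 P2=-
Op 8: best P0=- P1=NH2 P2=NH0
Op 9: best P0=- P1=- P2=NH0
Op 10: best P0=- P1=NH2 P2=NH0
Op 11: best P0=- P1=- P2=NH0

Answer: P0:- P1:- P2:NH0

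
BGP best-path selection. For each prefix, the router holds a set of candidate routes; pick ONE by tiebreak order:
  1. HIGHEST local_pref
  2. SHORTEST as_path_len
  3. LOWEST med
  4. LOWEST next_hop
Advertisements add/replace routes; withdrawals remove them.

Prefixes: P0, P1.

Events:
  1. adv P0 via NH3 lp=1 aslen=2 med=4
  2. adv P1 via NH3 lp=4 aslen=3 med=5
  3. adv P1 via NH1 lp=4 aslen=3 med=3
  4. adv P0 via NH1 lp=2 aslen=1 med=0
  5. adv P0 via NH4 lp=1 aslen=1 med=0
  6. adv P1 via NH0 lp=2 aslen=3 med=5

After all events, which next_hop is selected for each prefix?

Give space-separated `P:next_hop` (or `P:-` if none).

Op 1: best P0=NH3 P1=-
Op 2: best P0=NH3 P1=NH3
Op 3: best P0=NH3 P1=NH1
Op 4: best P0=NH1 P1=NH1
Op 5: best P0=NH1 P1=NH1
Op 6: best P0=NH1 P1=NH1

Answer: P0:NH1 P1:NH1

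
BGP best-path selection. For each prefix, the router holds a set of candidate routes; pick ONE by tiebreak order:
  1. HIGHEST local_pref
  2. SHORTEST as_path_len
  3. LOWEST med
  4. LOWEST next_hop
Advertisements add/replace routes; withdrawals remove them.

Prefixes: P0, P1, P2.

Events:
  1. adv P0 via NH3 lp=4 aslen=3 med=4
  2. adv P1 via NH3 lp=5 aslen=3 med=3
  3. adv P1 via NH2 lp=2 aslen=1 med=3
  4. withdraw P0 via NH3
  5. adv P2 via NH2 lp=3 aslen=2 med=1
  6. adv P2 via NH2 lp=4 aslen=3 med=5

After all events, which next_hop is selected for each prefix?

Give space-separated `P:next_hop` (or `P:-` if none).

Answer: P0:- P1:NH3 P2:NH2

Derivation:
Op 1: best P0=NH3 P1=- P2=-
Op 2: best P0=NH3 P1=NH3 P2=-
Op 3: best P0=NH3 P1=NH3 P2=-
Op 4: best P0=- P1=NH3 P2=-
Op 5: best P0=- P1=NH3 P2=NH2
Op 6: best P0=- P1=NH3 P2=NH2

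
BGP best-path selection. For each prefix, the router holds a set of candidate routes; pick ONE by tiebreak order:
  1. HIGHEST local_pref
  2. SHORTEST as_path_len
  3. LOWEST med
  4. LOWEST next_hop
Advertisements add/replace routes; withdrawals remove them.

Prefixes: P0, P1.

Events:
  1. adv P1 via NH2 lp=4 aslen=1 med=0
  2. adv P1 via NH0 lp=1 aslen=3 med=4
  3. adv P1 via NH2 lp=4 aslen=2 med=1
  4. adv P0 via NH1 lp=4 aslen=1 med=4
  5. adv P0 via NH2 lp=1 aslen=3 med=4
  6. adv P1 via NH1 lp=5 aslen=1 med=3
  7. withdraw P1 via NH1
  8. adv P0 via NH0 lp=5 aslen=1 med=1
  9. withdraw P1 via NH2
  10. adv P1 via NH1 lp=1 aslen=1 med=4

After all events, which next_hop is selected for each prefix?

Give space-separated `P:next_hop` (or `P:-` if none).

Op 1: best P0=- P1=NH2
Op 2: best P0=- P1=NH2
Op 3: best P0=- P1=NH2
Op 4: best P0=NH1 P1=NH2
Op 5: best P0=NH1 P1=NH2
Op 6: best P0=NH1 P1=NH1
Op 7: best P0=NH1 P1=NH2
Op 8: best P0=NH0 P1=NH2
Op 9: best P0=NH0 P1=NH0
Op 10: best P0=NH0 P1=NH1

Answer: P0:NH0 P1:NH1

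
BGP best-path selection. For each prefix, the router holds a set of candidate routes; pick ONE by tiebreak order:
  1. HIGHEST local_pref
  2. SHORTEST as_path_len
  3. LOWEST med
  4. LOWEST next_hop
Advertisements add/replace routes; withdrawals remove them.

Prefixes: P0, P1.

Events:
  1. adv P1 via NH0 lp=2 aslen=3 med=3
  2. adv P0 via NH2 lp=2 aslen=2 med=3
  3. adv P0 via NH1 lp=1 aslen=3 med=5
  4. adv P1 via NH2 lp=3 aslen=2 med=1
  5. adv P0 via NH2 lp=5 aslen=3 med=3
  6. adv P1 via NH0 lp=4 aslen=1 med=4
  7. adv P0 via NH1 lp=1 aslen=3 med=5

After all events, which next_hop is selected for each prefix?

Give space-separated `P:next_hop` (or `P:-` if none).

Op 1: best P0=- P1=NH0
Op 2: best P0=NH2 P1=NH0
Op 3: best P0=NH2 P1=NH0
Op 4: best P0=NH2 P1=NH2
Op 5: best P0=NH2 P1=NH2
Op 6: best P0=NH2 P1=NH0
Op 7: best P0=NH2 P1=NH0

Answer: P0:NH2 P1:NH0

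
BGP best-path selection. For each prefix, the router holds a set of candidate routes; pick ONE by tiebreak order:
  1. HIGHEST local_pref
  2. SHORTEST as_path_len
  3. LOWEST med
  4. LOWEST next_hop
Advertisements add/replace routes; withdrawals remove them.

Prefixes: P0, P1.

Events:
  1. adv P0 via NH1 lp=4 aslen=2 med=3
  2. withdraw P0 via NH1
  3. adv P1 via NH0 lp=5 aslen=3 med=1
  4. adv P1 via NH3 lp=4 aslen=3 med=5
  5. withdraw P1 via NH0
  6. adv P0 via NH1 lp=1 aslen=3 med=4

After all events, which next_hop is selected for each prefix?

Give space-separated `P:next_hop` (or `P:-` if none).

Op 1: best P0=NH1 P1=-
Op 2: best P0=- P1=-
Op 3: best P0=- P1=NH0
Op 4: best P0=- P1=NH0
Op 5: best P0=- P1=NH3
Op 6: best P0=NH1 P1=NH3

Answer: P0:NH1 P1:NH3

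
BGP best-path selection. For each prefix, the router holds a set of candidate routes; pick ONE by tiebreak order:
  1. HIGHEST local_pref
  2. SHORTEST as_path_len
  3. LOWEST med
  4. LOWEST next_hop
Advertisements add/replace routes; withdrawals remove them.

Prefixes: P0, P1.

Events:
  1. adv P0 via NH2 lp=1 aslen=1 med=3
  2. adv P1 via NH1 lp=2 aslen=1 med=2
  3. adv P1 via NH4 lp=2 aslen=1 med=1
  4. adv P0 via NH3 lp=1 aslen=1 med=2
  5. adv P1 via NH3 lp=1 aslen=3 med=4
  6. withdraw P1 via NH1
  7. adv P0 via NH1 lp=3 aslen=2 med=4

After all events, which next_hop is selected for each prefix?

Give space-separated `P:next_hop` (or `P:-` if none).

Answer: P0:NH1 P1:NH4

Derivation:
Op 1: best P0=NH2 P1=-
Op 2: best P0=NH2 P1=NH1
Op 3: best P0=NH2 P1=NH4
Op 4: best P0=NH3 P1=NH4
Op 5: best P0=NH3 P1=NH4
Op 6: best P0=NH3 P1=NH4
Op 7: best P0=NH1 P1=NH4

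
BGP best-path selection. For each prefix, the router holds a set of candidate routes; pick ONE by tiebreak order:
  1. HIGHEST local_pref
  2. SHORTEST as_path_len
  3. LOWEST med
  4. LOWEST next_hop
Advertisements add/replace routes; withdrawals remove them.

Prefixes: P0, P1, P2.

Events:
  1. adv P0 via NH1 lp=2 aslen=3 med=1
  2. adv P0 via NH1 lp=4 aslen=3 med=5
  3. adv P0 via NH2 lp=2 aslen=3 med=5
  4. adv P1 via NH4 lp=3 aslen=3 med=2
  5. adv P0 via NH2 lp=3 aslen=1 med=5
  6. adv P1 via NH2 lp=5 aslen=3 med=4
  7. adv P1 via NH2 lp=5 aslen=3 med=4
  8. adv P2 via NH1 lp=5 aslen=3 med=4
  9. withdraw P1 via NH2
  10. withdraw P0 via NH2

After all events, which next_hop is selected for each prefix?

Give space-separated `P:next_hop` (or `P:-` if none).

Op 1: best P0=NH1 P1=- P2=-
Op 2: best P0=NH1 P1=- P2=-
Op 3: best P0=NH1 P1=- P2=-
Op 4: best P0=NH1 P1=NH4 P2=-
Op 5: best P0=NH1 P1=NH4 P2=-
Op 6: best P0=NH1 P1=NH2 P2=-
Op 7: best P0=NH1 P1=NH2 P2=-
Op 8: best P0=NH1 P1=NH2 P2=NH1
Op 9: best P0=NH1 P1=NH4 P2=NH1
Op 10: best P0=NH1 P1=NH4 P2=NH1

Answer: P0:NH1 P1:NH4 P2:NH1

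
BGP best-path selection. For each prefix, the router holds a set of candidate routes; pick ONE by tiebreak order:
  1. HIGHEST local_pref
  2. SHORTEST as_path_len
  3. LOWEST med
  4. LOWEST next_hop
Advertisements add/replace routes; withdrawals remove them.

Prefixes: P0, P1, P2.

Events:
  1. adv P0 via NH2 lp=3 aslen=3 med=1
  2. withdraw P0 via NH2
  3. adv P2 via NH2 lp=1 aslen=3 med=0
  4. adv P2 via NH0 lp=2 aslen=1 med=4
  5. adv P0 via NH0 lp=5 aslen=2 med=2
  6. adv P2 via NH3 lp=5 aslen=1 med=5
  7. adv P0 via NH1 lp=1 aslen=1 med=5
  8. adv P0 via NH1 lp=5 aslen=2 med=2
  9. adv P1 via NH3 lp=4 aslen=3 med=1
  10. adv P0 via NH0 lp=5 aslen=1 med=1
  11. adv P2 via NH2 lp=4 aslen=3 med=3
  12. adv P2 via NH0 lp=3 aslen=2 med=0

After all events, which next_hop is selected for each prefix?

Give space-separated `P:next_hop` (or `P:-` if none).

Op 1: best P0=NH2 P1=- P2=-
Op 2: best P0=- P1=- P2=-
Op 3: best P0=- P1=- P2=NH2
Op 4: best P0=- P1=- P2=NH0
Op 5: best P0=NH0 P1=- P2=NH0
Op 6: best P0=NH0 P1=- P2=NH3
Op 7: best P0=NH0 P1=- P2=NH3
Op 8: best P0=NH0 P1=- P2=NH3
Op 9: best P0=NH0 P1=NH3 P2=NH3
Op 10: best P0=NH0 P1=NH3 P2=NH3
Op 11: best P0=NH0 P1=NH3 P2=NH3
Op 12: best P0=NH0 P1=NH3 P2=NH3

Answer: P0:NH0 P1:NH3 P2:NH3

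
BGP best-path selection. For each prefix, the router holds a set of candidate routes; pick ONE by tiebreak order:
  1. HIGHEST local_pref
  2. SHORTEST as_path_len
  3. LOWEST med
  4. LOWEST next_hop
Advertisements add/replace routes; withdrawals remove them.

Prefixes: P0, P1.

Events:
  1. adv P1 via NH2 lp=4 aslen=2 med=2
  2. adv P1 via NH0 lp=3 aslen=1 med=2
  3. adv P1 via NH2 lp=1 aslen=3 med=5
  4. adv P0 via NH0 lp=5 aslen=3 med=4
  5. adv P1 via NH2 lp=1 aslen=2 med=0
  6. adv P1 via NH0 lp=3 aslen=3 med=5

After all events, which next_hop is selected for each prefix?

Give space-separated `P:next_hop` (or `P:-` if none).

Op 1: best P0=- P1=NH2
Op 2: best P0=- P1=NH2
Op 3: best P0=- P1=NH0
Op 4: best P0=NH0 P1=NH0
Op 5: best P0=NH0 P1=NH0
Op 6: best P0=NH0 P1=NH0

Answer: P0:NH0 P1:NH0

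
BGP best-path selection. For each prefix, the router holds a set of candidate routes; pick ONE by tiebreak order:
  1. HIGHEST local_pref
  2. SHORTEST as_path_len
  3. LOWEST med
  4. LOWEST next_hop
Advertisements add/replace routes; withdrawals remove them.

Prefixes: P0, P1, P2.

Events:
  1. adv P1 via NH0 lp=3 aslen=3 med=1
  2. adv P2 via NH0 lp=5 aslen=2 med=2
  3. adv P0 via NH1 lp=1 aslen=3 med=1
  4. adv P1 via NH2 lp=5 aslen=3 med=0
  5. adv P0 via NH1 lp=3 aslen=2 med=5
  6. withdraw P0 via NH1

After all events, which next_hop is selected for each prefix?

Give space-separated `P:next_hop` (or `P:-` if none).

Answer: P0:- P1:NH2 P2:NH0

Derivation:
Op 1: best P0=- P1=NH0 P2=-
Op 2: best P0=- P1=NH0 P2=NH0
Op 3: best P0=NH1 P1=NH0 P2=NH0
Op 4: best P0=NH1 P1=NH2 P2=NH0
Op 5: best P0=NH1 P1=NH2 P2=NH0
Op 6: best P0=- P1=NH2 P2=NH0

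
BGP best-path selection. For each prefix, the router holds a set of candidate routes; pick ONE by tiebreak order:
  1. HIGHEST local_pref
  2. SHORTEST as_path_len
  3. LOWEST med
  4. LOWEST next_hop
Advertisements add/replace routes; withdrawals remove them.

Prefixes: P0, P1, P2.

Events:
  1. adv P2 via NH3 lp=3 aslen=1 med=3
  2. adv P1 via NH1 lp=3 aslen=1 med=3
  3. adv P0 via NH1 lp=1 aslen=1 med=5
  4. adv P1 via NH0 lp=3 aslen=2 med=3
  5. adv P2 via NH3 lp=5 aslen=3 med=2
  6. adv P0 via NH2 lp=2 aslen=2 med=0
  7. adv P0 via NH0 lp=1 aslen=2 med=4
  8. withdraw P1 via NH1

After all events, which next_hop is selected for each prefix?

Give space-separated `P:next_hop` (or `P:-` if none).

Op 1: best P0=- P1=- P2=NH3
Op 2: best P0=- P1=NH1 P2=NH3
Op 3: best P0=NH1 P1=NH1 P2=NH3
Op 4: best P0=NH1 P1=NH1 P2=NH3
Op 5: best P0=NH1 P1=NH1 P2=NH3
Op 6: best P0=NH2 P1=NH1 P2=NH3
Op 7: best P0=NH2 P1=NH1 P2=NH3
Op 8: best P0=NH2 P1=NH0 P2=NH3

Answer: P0:NH2 P1:NH0 P2:NH3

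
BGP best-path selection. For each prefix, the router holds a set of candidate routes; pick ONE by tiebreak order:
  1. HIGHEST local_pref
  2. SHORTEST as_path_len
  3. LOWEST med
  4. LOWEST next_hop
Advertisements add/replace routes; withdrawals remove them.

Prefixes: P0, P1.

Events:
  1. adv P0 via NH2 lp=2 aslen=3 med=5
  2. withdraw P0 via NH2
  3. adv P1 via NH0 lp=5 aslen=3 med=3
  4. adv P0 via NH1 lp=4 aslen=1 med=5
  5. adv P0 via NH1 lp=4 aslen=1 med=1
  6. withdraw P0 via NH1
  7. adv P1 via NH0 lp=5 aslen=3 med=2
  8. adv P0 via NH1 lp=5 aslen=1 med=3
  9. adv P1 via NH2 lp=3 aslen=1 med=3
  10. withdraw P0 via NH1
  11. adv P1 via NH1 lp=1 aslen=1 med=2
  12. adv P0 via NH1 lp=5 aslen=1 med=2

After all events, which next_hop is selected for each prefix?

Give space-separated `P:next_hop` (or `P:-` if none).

Answer: P0:NH1 P1:NH0

Derivation:
Op 1: best P0=NH2 P1=-
Op 2: best P0=- P1=-
Op 3: best P0=- P1=NH0
Op 4: best P0=NH1 P1=NH0
Op 5: best P0=NH1 P1=NH0
Op 6: best P0=- P1=NH0
Op 7: best P0=- P1=NH0
Op 8: best P0=NH1 P1=NH0
Op 9: best P0=NH1 P1=NH0
Op 10: best P0=- P1=NH0
Op 11: best P0=- P1=NH0
Op 12: best P0=NH1 P1=NH0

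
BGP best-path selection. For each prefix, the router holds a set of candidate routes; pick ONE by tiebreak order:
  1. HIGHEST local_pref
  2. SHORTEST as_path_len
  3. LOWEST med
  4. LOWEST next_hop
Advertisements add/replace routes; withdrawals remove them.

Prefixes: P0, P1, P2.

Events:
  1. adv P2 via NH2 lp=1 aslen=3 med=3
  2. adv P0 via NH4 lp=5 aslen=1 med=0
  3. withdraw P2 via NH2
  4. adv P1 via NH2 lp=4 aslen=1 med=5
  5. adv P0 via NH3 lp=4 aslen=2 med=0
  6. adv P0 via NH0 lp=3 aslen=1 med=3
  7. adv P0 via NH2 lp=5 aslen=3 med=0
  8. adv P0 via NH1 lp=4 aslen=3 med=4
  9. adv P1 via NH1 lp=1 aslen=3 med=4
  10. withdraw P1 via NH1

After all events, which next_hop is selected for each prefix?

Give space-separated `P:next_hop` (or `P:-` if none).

Answer: P0:NH4 P1:NH2 P2:-

Derivation:
Op 1: best P0=- P1=- P2=NH2
Op 2: best P0=NH4 P1=- P2=NH2
Op 3: best P0=NH4 P1=- P2=-
Op 4: best P0=NH4 P1=NH2 P2=-
Op 5: best P0=NH4 P1=NH2 P2=-
Op 6: best P0=NH4 P1=NH2 P2=-
Op 7: best P0=NH4 P1=NH2 P2=-
Op 8: best P0=NH4 P1=NH2 P2=-
Op 9: best P0=NH4 P1=NH2 P2=-
Op 10: best P0=NH4 P1=NH2 P2=-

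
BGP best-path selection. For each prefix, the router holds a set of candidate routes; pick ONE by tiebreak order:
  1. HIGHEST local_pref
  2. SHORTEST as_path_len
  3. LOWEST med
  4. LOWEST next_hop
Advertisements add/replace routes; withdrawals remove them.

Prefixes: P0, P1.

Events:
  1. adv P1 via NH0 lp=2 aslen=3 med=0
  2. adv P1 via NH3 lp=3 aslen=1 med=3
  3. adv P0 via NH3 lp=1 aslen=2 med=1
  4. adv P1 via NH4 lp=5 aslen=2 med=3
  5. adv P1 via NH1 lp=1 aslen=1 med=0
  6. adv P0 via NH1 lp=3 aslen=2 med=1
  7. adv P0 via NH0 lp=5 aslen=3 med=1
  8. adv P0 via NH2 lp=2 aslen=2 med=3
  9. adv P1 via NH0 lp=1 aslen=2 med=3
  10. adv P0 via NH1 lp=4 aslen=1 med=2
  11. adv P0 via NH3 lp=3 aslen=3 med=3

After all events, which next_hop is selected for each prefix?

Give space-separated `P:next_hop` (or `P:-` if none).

Op 1: best P0=- P1=NH0
Op 2: best P0=- P1=NH3
Op 3: best P0=NH3 P1=NH3
Op 4: best P0=NH3 P1=NH4
Op 5: best P0=NH3 P1=NH4
Op 6: best P0=NH1 P1=NH4
Op 7: best P0=NH0 P1=NH4
Op 8: best P0=NH0 P1=NH4
Op 9: best P0=NH0 P1=NH4
Op 10: best P0=NH0 P1=NH4
Op 11: best P0=NH0 P1=NH4

Answer: P0:NH0 P1:NH4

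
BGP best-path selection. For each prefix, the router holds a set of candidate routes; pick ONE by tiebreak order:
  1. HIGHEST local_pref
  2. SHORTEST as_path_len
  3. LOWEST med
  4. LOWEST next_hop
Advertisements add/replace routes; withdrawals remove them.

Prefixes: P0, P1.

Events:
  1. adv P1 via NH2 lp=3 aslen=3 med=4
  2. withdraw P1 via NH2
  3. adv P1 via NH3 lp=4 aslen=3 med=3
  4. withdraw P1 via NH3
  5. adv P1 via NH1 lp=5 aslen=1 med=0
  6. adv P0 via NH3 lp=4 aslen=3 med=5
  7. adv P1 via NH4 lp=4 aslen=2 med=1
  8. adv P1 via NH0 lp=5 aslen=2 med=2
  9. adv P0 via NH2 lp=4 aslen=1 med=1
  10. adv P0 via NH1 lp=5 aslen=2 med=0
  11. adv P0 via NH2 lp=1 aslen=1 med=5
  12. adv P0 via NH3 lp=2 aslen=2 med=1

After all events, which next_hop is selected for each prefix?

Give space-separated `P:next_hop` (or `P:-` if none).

Answer: P0:NH1 P1:NH1

Derivation:
Op 1: best P0=- P1=NH2
Op 2: best P0=- P1=-
Op 3: best P0=- P1=NH3
Op 4: best P0=- P1=-
Op 5: best P0=- P1=NH1
Op 6: best P0=NH3 P1=NH1
Op 7: best P0=NH3 P1=NH1
Op 8: best P0=NH3 P1=NH1
Op 9: best P0=NH2 P1=NH1
Op 10: best P0=NH1 P1=NH1
Op 11: best P0=NH1 P1=NH1
Op 12: best P0=NH1 P1=NH1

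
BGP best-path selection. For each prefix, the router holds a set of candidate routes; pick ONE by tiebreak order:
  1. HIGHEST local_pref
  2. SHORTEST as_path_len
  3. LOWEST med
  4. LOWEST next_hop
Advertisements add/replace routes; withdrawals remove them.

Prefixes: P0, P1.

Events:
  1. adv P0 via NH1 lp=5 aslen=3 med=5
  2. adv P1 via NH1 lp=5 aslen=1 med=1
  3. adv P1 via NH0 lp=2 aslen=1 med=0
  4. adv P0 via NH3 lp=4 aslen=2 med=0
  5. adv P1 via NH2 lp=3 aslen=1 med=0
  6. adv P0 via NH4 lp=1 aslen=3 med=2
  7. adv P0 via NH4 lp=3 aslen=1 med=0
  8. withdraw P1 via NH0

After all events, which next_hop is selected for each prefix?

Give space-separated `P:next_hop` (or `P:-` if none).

Answer: P0:NH1 P1:NH1

Derivation:
Op 1: best P0=NH1 P1=-
Op 2: best P0=NH1 P1=NH1
Op 3: best P0=NH1 P1=NH1
Op 4: best P0=NH1 P1=NH1
Op 5: best P0=NH1 P1=NH1
Op 6: best P0=NH1 P1=NH1
Op 7: best P0=NH1 P1=NH1
Op 8: best P0=NH1 P1=NH1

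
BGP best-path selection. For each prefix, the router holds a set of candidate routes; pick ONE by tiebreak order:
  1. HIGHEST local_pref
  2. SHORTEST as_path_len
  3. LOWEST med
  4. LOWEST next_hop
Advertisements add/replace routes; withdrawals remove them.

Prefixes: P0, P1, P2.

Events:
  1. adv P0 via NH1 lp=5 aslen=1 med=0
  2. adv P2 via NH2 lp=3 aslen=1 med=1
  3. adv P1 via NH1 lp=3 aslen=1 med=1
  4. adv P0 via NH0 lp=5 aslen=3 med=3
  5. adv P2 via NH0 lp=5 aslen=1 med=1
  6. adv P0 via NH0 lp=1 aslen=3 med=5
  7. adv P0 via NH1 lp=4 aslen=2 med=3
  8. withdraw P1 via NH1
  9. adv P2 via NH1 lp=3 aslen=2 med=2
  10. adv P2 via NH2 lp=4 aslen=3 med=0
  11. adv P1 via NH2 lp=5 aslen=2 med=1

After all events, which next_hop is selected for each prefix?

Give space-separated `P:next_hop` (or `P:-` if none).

Answer: P0:NH1 P1:NH2 P2:NH0

Derivation:
Op 1: best P0=NH1 P1=- P2=-
Op 2: best P0=NH1 P1=- P2=NH2
Op 3: best P0=NH1 P1=NH1 P2=NH2
Op 4: best P0=NH1 P1=NH1 P2=NH2
Op 5: best P0=NH1 P1=NH1 P2=NH0
Op 6: best P0=NH1 P1=NH1 P2=NH0
Op 7: best P0=NH1 P1=NH1 P2=NH0
Op 8: best P0=NH1 P1=- P2=NH0
Op 9: best P0=NH1 P1=- P2=NH0
Op 10: best P0=NH1 P1=- P2=NH0
Op 11: best P0=NH1 P1=NH2 P2=NH0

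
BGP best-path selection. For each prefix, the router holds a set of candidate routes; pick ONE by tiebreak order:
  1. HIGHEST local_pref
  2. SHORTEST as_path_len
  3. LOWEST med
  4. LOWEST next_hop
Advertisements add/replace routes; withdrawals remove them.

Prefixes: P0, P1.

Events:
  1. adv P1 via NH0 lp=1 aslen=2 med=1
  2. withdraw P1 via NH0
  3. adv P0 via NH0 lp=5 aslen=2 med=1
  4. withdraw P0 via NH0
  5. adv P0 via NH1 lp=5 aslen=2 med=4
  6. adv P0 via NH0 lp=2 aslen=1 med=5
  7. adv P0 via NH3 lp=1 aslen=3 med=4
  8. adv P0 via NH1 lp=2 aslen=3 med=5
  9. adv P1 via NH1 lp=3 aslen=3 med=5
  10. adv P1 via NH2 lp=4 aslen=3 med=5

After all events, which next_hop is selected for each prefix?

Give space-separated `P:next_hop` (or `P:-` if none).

Answer: P0:NH0 P1:NH2

Derivation:
Op 1: best P0=- P1=NH0
Op 2: best P0=- P1=-
Op 3: best P0=NH0 P1=-
Op 4: best P0=- P1=-
Op 5: best P0=NH1 P1=-
Op 6: best P0=NH1 P1=-
Op 7: best P0=NH1 P1=-
Op 8: best P0=NH0 P1=-
Op 9: best P0=NH0 P1=NH1
Op 10: best P0=NH0 P1=NH2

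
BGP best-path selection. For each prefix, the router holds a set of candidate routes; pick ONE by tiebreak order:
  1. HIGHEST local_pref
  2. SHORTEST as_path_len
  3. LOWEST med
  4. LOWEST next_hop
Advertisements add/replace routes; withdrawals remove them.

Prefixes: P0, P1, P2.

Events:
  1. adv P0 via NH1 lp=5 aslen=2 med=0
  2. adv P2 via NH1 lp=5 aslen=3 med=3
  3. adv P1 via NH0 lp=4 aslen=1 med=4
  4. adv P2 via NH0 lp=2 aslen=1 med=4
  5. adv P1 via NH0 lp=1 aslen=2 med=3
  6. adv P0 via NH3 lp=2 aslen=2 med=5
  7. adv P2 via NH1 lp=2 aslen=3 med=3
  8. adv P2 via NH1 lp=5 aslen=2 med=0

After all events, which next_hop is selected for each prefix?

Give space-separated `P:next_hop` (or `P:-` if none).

Op 1: best P0=NH1 P1=- P2=-
Op 2: best P0=NH1 P1=- P2=NH1
Op 3: best P0=NH1 P1=NH0 P2=NH1
Op 4: best P0=NH1 P1=NH0 P2=NH1
Op 5: best P0=NH1 P1=NH0 P2=NH1
Op 6: best P0=NH1 P1=NH0 P2=NH1
Op 7: best P0=NH1 P1=NH0 P2=NH0
Op 8: best P0=NH1 P1=NH0 P2=NH1

Answer: P0:NH1 P1:NH0 P2:NH1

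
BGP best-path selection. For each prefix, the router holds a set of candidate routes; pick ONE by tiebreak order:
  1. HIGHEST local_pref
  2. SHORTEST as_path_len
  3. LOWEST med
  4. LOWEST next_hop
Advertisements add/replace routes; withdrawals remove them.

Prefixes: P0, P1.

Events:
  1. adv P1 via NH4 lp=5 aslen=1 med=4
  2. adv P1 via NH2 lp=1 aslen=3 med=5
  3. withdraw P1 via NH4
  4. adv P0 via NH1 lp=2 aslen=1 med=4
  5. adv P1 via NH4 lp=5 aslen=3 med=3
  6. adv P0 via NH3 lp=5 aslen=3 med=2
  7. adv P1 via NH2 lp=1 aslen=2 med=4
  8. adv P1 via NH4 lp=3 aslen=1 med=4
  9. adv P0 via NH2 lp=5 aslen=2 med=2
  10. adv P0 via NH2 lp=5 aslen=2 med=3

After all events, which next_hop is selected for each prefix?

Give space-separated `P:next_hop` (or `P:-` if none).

Answer: P0:NH2 P1:NH4

Derivation:
Op 1: best P0=- P1=NH4
Op 2: best P0=- P1=NH4
Op 3: best P0=- P1=NH2
Op 4: best P0=NH1 P1=NH2
Op 5: best P0=NH1 P1=NH4
Op 6: best P0=NH3 P1=NH4
Op 7: best P0=NH3 P1=NH4
Op 8: best P0=NH3 P1=NH4
Op 9: best P0=NH2 P1=NH4
Op 10: best P0=NH2 P1=NH4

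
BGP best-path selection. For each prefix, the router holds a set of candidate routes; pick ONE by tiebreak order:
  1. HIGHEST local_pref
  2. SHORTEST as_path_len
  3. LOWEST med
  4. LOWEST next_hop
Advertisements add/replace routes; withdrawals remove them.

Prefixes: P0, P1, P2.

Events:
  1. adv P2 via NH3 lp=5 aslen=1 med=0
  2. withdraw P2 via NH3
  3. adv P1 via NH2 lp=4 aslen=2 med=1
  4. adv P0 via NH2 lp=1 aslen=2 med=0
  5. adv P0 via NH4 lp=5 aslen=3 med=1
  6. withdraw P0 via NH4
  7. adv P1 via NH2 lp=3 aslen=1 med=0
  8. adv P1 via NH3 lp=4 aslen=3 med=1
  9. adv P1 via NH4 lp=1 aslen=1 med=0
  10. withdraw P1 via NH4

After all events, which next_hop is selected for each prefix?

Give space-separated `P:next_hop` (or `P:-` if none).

Op 1: best P0=- P1=- P2=NH3
Op 2: best P0=- P1=- P2=-
Op 3: best P0=- P1=NH2 P2=-
Op 4: best P0=NH2 P1=NH2 P2=-
Op 5: best P0=NH4 P1=NH2 P2=-
Op 6: best P0=NH2 P1=NH2 P2=-
Op 7: best P0=NH2 P1=NH2 P2=-
Op 8: best P0=NH2 P1=NH3 P2=-
Op 9: best P0=NH2 P1=NH3 P2=-
Op 10: best P0=NH2 P1=NH3 P2=-

Answer: P0:NH2 P1:NH3 P2:-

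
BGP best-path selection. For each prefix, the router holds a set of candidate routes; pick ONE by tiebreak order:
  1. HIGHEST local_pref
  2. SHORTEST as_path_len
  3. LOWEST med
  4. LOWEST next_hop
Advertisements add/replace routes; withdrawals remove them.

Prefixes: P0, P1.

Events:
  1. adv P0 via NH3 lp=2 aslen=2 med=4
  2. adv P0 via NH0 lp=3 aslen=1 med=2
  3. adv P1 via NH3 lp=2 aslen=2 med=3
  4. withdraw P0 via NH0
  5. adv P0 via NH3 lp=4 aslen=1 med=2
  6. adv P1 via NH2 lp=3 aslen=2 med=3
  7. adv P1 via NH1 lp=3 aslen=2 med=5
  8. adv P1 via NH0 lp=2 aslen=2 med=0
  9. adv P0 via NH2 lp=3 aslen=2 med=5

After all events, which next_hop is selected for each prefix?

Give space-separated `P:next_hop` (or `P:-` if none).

Answer: P0:NH3 P1:NH2

Derivation:
Op 1: best P0=NH3 P1=-
Op 2: best P0=NH0 P1=-
Op 3: best P0=NH0 P1=NH3
Op 4: best P0=NH3 P1=NH3
Op 5: best P0=NH3 P1=NH3
Op 6: best P0=NH3 P1=NH2
Op 7: best P0=NH3 P1=NH2
Op 8: best P0=NH3 P1=NH2
Op 9: best P0=NH3 P1=NH2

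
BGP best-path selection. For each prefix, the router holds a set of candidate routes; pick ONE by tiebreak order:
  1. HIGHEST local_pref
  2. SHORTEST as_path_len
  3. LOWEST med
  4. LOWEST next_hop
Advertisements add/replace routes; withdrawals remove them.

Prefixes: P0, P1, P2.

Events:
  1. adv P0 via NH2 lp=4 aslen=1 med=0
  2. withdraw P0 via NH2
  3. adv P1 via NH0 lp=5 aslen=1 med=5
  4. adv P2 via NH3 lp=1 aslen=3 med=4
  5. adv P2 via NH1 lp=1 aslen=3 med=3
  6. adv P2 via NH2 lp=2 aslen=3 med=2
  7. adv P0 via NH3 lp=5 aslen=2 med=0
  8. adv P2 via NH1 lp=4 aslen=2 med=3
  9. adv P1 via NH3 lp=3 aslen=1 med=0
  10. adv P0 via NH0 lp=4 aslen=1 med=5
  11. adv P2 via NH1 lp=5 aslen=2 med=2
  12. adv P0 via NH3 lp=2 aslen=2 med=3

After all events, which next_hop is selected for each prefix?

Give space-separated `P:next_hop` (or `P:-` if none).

Op 1: best P0=NH2 P1=- P2=-
Op 2: best P0=- P1=- P2=-
Op 3: best P0=- P1=NH0 P2=-
Op 4: best P0=- P1=NH0 P2=NH3
Op 5: best P0=- P1=NH0 P2=NH1
Op 6: best P0=- P1=NH0 P2=NH2
Op 7: best P0=NH3 P1=NH0 P2=NH2
Op 8: best P0=NH3 P1=NH0 P2=NH1
Op 9: best P0=NH3 P1=NH0 P2=NH1
Op 10: best P0=NH3 P1=NH0 P2=NH1
Op 11: best P0=NH3 P1=NH0 P2=NH1
Op 12: best P0=NH0 P1=NH0 P2=NH1

Answer: P0:NH0 P1:NH0 P2:NH1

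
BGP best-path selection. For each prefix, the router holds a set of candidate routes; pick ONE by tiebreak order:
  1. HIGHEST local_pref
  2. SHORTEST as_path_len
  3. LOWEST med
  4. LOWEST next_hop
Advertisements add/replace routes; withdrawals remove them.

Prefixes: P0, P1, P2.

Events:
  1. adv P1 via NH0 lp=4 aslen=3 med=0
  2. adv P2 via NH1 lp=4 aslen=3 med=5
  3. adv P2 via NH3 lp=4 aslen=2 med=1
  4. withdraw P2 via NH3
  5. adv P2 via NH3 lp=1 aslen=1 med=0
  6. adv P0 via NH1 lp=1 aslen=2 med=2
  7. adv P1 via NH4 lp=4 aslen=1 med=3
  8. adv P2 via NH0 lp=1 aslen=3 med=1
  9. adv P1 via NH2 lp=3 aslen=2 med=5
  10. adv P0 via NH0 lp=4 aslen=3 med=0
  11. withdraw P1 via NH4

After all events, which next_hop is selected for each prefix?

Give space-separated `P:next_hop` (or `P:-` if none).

Answer: P0:NH0 P1:NH0 P2:NH1

Derivation:
Op 1: best P0=- P1=NH0 P2=-
Op 2: best P0=- P1=NH0 P2=NH1
Op 3: best P0=- P1=NH0 P2=NH3
Op 4: best P0=- P1=NH0 P2=NH1
Op 5: best P0=- P1=NH0 P2=NH1
Op 6: best P0=NH1 P1=NH0 P2=NH1
Op 7: best P0=NH1 P1=NH4 P2=NH1
Op 8: best P0=NH1 P1=NH4 P2=NH1
Op 9: best P0=NH1 P1=NH4 P2=NH1
Op 10: best P0=NH0 P1=NH4 P2=NH1
Op 11: best P0=NH0 P1=NH0 P2=NH1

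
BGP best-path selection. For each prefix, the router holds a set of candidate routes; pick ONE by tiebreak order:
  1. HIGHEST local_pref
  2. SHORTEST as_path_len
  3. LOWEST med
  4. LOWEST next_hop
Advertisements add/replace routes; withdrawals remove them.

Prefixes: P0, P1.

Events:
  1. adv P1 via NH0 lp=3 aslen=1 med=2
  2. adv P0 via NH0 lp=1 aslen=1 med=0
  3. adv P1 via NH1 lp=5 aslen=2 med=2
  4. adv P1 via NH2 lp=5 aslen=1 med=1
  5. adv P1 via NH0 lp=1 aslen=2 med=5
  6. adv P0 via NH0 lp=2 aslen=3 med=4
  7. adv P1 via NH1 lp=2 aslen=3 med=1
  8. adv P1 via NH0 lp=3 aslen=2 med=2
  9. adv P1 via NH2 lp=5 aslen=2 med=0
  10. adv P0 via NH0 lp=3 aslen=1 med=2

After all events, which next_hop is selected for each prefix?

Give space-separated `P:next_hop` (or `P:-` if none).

Answer: P0:NH0 P1:NH2

Derivation:
Op 1: best P0=- P1=NH0
Op 2: best P0=NH0 P1=NH0
Op 3: best P0=NH0 P1=NH1
Op 4: best P0=NH0 P1=NH2
Op 5: best P0=NH0 P1=NH2
Op 6: best P0=NH0 P1=NH2
Op 7: best P0=NH0 P1=NH2
Op 8: best P0=NH0 P1=NH2
Op 9: best P0=NH0 P1=NH2
Op 10: best P0=NH0 P1=NH2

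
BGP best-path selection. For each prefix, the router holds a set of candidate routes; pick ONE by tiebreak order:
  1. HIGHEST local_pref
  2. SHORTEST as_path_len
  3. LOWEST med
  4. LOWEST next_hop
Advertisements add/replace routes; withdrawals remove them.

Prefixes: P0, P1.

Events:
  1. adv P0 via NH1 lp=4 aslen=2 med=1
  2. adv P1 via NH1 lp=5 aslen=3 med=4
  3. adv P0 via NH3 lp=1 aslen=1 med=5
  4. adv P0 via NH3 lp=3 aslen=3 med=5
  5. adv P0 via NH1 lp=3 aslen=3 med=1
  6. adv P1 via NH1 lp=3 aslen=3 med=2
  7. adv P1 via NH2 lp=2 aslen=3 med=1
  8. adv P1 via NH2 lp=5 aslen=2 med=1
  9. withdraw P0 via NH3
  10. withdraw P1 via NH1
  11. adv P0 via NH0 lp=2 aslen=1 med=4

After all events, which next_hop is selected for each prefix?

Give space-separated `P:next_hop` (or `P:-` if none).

Answer: P0:NH1 P1:NH2

Derivation:
Op 1: best P0=NH1 P1=-
Op 2: best P0=NH1 P1=NH1
Op 3: best P0=NH1 P1=NH1
Op 4: best P0=NH1 P1=NH1
Op 5: best P0=NH1 P1=NH1
Op 6: best P0=NH1 P1=NH1
Op 7: best P0=NH1 P1=NH1
Op 8: best P0=NH1 P1=NH2
Op 9: best P0=NH1 P1=NH2
Op 10: best P0=NH1 P1=NH2
Op 11: best P0=NH1 P1=NH2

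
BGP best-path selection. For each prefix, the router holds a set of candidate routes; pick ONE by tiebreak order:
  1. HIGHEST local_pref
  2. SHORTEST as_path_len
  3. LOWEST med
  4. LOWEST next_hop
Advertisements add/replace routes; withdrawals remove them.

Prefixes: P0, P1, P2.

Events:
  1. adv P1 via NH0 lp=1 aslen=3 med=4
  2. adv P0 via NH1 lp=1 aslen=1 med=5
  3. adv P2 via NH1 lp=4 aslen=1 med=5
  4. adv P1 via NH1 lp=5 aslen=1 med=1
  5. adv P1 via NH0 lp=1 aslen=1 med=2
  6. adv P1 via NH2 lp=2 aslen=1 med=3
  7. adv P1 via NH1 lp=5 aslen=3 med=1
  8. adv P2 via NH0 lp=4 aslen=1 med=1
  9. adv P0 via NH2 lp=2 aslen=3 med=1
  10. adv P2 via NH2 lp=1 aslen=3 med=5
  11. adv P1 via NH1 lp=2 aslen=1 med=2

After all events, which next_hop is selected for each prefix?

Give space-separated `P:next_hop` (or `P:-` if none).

Answer: P0:NH2 P1:NH1 P2:NH0

Derivation:
Op 1: best P0=- P1=NH0 P2=-
Op 2: best P0=NH1 P1=NH0 P2=-
Op 3: best P0=NH1 P1=NH0 P2=NH1
Op 4: best P0=NH1 P1=NH1 P2=NH1
Op 5: best P0=NH1 P1=NH1 P2=NH1
Op 6: best P0=NH1 P1=NH1 P2=NH1
Op 7: best P0=NH1 P1=NH1 P2=NH1
Op 8: best P0=NH1 P1=NH1 P2=NH0
Op 9: best P0=NH2 P1=NH1 P2=NH0
Op 10: best P0=NH2 P1=NH1 P2=NH0
Op 11: best P0=NH2 P1=NH1 P2=NH0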